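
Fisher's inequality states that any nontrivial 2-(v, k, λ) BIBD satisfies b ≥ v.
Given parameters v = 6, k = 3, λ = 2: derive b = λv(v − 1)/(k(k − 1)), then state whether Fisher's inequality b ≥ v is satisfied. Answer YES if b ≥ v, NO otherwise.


b = λv(v − 1)/(k(k − 1)) = 2·6·5/(3·2) = 60/6 = 10.
Compare with v = 6: b ≥ v, so Fisher's inequality holds.

YES


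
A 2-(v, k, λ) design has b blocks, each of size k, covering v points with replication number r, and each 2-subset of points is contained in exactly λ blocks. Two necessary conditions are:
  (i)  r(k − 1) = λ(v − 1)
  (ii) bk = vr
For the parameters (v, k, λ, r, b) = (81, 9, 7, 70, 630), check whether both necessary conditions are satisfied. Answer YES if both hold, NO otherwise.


Condition (i): r(k − 1) = 70·8 = 560; λ(v − 1) = 7·80 = 560. Match? YES.
Condition (ii): bk = 630·9 = 5670; vr = 81·70 = 5670. Match? YES.
Both conditions hold? YES.

YES


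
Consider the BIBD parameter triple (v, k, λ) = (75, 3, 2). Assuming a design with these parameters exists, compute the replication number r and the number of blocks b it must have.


Any 2-(v, k, λ) BIBD satisfies two necessary conditions:
  (i)  Each point sits in r blocks, and counting incidences through any fixed point gives r(k − 1) = λ(v − 1), so r = λ(v − 1)/(k − 1).
  (ii) Total incidences bk = vr, so b = vr/k.
Step 1: r = λ(v − 1)/(k − 1) = 2·(75 − 1)/(3 − 1) = 2·74/2 = 148/2 = 74.
Step 2: b = vr/k = 75·74/3 = 5550/3 = 1850.
Check integrality: r = 74 ∈ Z ✓, b = 1850 ∈ Z ✓.
(These identities are necessary conditions: they determine r and b for any design with these parameters, but do not by themselves prove that one exists.)

r = 74, b = 1850.


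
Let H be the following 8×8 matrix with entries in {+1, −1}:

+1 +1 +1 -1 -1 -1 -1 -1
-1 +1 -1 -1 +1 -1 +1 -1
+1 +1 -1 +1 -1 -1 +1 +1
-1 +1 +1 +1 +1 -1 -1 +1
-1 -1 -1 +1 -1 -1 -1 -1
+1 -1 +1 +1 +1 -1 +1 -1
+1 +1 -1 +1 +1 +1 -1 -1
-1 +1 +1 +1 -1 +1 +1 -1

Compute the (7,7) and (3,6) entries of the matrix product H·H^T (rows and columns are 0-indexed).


Row 3 of H: [-1, 1, 1, 1, 1, -1, -1, 1].
Row 6 of H: [1, 1, -1, 1, 1, 1, -1, -1].
Row 7 of H: [-1, 1, 1, 1, -1, 1, 1, -1].
(H·H^T)[7][7] = Σ_j H[7][j]·H[7][j] = (-1)² + (1)² + (1)² + (1)² + (-1)² + (1)² + (1)² + (-1)² = 1 + 1 + 1 + 1 + 1 + 1 + 1 + 1 = 8.
(H·H^T)[3][6] = Σ_j H[3][j]·H[6][j] = (-1)·(1) + (1)·(1) + (1)·(-1) + (1)·(1) + (1)·(1) + (-1)·(1) + (-1)·(-1) + (1)·(-1) = -1 + 1 + -1 + 1 + 1 + -1 + 1 + -1 = 0.
So rows 3 and 6 are orthogonal; the diagonal entry equals n = 8.

(7,7) entry = 8; (3,6) entry = 0.


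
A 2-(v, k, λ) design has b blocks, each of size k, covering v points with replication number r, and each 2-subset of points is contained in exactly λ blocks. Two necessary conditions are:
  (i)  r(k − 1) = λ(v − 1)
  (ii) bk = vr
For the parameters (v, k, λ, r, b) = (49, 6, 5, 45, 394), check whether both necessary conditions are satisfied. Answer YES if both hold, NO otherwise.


Condition (i): r(k − 1) = 45·5 = 225; λ(v − 1) = 5·48 = 240. Match? NO.
Condition (ii): bk = 394·6 = 2364; vr = 49·45 = 2205. Match? NO.
Both conditions hold? NO.

NO


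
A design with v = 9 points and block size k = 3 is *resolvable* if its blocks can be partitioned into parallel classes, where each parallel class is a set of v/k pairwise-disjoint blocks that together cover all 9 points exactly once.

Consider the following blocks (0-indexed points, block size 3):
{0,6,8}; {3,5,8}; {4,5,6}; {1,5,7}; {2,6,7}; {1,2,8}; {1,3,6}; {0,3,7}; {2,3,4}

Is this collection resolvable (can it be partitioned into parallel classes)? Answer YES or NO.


v = 9, block size k = 3, number of blocks = 9.
For resolvability, blocks must partition into parallel classes of size v/k = 3.
Total blocks must therefore be a multiple of 3: 9 = 3·3 + 0 ⇒ divisible ✓.
Consider block {3,5,8}. The only other block(s) in the collection disjoint from it are {2,6,7} — just 1 block(s). Any parallel class containing {3,5,8} would need 2 other blocks each disjoint from it, so no parallel class of size 3 can contain {3,5,8}.
Since every block must belong to some parallel class in a resolution, the collection cannot be partitioned into parallel classes.
Resolvable? NO.

NO


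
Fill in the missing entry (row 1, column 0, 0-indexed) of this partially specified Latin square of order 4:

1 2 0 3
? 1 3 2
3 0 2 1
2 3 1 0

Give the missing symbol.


Row 1 contains symbols [1, 2, 3] — missing [0].
Column 0 contains symbols [1, 2, 3] — missing [0].
The missing symbol must appear in both missing sets; intersection = [0].
Therefore the hidden value is 0.

Missing value = 0.


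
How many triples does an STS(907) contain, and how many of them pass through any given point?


An STS(v) is a 2-(v, 3, 1) BIBD: block size k = 3, λ = 1.
Replication: r(k − 1) = λ(v − 1) ⇒ r·2 = 907 − 1 = 906 ⇒ r = 453.
Block count: b = v(v − 1)/6 = 907·906/6 = 821742/6 = 136957.
(Check via bk = vr: 136957·3 = 410871 = 907·453 = 410871 ✓.)

r = 453, b = 136957.


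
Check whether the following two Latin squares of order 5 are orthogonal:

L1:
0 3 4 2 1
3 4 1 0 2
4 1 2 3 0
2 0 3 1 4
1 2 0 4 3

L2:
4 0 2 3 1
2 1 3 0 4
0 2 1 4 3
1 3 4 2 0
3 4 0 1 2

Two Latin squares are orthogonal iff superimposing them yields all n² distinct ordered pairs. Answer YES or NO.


Form the n² = 25 superimposed pairs (L1[i][j], L2[i][j]), row by row (rows and columns indexed from 0):
row 0: (0,4) (3,0) (4,2) (2,3) (1,1)
row 1: (3,2) (4,1) (1,3) (0,0) (2,4)
row 2: (4,0) (1,2) (2,1) (3,4) (0,3)
row 3: (2,1) (0,3) (3,4) (1,2) (4,0)
row 4: (1,3) (2,4) (0,0) (4,1) (3,2)
Orthogonality requires all 25 pairs distinct.
But the pair (2,1) repeats: cell (2,2) has L1 = 2, L2 = 1, and cell (3,0) has L1 = 2, L2 = 1.
A repeated pair means some other pair never occurs (only 15 distinct pairs out of 25), so the squares are not orthogonal.
Conclusion: NO.

NO


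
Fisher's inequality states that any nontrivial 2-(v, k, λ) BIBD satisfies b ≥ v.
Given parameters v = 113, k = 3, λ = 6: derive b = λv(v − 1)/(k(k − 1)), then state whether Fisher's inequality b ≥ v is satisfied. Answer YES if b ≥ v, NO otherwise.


r = λ(v − 1)/(k − 1) = 6·112/2 = 336.
b = vr/k = 113·336/3 = 12656.
Fisher's inequality: b ≥ v ⇔ 12656 ≥ 113? YES.

YES


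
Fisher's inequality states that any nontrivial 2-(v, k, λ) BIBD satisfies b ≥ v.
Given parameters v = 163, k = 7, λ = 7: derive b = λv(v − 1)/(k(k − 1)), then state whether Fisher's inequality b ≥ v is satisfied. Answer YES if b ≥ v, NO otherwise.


b = λv(v − 1)/(k(k − 1)) = 7·163·162/(7·6) = 184842/42 = 4401.
Compare with v = 163: b ≥ v, so Fisher's inequality holds.

YES


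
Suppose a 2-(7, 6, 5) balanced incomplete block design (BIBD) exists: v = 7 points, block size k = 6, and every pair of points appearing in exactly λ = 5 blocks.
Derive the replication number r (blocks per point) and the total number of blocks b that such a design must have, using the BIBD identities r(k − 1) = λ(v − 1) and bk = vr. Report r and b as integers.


Any 2-(v, k, λ) BIBD satisfies two necessary conditions:
  (i)  Each point sits in r blocks, and counting incidences through any fixed point gives r(k − 1) = λ(v − 1), so r = λ(v − 1)/(k − 1).
  (ii) Total incidences bk = vr, so b = vr/k.
Step 1: r = λ(v − 1)/(k − 1) = 5·(7 − 1)/(6 − 1) = 5·6/5 = 30/5 = 6.
Step 2: b = vr/k = 7·6/6 = 42/6 = 7.
Check integrality: r = 6 ∈ Z ✓, b = 7 ∈ Z ✓.
(These identities are necessary conditions: they determine r and b for any design with these parameters, but do not by themselves prove that one exists.)

r = 6, b = 7.


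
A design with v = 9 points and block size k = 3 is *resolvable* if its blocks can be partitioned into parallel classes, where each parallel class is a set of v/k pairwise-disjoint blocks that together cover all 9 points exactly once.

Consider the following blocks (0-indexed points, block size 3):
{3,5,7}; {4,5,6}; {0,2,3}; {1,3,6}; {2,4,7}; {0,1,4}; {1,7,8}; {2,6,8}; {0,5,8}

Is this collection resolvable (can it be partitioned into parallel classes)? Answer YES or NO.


v = 9, block size k = 3, number of blocks = 9.
For resolvability, blocks must partition into parallel classes of size v/k = 3.
Total blocks must therefore be a multiple of 3: 9 = 3·3 + 0 ⇒ divisible ✓.
Greedy packing gives 3 candidate class(es). Each should be a full parallel class (size 3, covers all 9 points).
  Class 1 (3 blocks): {3,5,7}; {0,1,4}; {2,6,8}. Points covered: [0, 1, 2, 3, 4, 5, 6, 7, 8].
  Class 2 (3 blocks): {4,5,6}; {0,2,3}; {1,7,8}. Points covered: [0, 1, 2, 3, 4, 5, 6, 7, 8].
  Class 3 (3 blocks): {1,3,6}; {2,4,7}; {0,5,8}. Points covered: [0, 1, 2, 3, 4, 5, 6, 7, 8].
All classes full (size 3)? YES. All classes cover every point? YES.
Resolvable? YES.

YES


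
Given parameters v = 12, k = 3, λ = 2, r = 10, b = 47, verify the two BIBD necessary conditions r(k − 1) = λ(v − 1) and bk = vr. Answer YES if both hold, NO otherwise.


Condition (i): r(k − 1) = 10·2 = 20; λ(v − 1) = 2·11 = 22. Match? NO.
Condition (ii): bk = 47·3 = 141; vr = 12·10 = 120. Match? NO.
Both conditions hold? NO.

NO


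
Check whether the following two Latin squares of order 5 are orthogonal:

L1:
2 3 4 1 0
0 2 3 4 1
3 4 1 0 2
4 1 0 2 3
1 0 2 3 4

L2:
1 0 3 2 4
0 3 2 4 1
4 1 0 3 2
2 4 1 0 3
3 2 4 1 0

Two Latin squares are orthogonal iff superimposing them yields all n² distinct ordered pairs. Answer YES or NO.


Form the n² = 25 superimposed pairs (L1[i][j], L2[i][j]), row by row (rows and columns indexed from 0):
row 0: (2,1) (3,0) (4,3) (1,2) (0,4)
row 1: (0,0) (2,3) (3,2) (4,4) (1,1)
row 2: (3,4) (4,1) (1,0) (0,3) (2,2)
row 3: (4,2) (1,4) (0,1) (2,0) (3,3)
row 4: (1,3) (0,2) (2,4) (3,1) (4,0)
Orthogonality requires all 25 pairs distinct.
Check by first coordinate: for each symbol s of L1, list the L2 entries in the n cells where L1 = s; they must all differ.
  L1 = 0: L2 entries (in reading order) 4, 0, 3, 1, 2 — all 5 distinct ✓
  L1 = 1: L2 entries (in reading order) 2, 1, 0, 4, 3 — all 5 distinct ✓
  L1 = 2: L2 entries (in reading order) 1, 3, 2, 0, 4 — all 5 distinct ✓
  L1 = 3: L2 entries (in reading order) 0, 2, 4, 3, 1 — all 5 distinct ✓
  L1 = 4: L2 entries (in reading order) 3, 4, 1, 2, 0 — all 5 distinct ✓
Every symbol of L1 meets every symbol of L2 exactly once, so all 25 pairs are distinct (25 of 25).
Conclusion: YES.

YES


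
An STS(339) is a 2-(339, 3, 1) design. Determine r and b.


An STS(v) is a 2-(v, 3, 1) BIBD: block size k = 3, λ = 1.
Replication: r(k − 1) = λ(v − 1) ⇒ r·2 = 339 − 1 = 338 ⇒ r = 169.
Block count: b = v(v − 1)/6 = 339·338/6 = 114582/6 = 19097.

r = 169, b = 19097.


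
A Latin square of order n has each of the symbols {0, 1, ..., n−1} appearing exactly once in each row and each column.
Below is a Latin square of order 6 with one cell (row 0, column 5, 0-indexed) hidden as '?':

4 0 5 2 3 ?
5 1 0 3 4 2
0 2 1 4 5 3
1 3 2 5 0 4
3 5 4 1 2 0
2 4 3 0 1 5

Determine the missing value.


Row 0 contains symbols [0, 2, 3, 4, 5] — missing [1].
Column 5 contains symbols [0, 2, 3, 4, 5] — missing [1].
The missing symbol must appear in both missing sets; intersection = [1].
Therefore the hidden value is 1.

Missing value = 1.


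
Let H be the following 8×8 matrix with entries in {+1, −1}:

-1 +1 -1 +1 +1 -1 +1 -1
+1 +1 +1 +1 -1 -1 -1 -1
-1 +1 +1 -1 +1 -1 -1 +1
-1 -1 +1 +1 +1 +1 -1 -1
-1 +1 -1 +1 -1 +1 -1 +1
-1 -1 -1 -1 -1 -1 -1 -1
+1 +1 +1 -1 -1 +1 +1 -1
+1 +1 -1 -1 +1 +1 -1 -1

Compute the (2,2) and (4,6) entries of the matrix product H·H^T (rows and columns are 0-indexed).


Row 2 of H: [-1, 1, 1, -1, 1, -1, -1, 1].
Row 4 of H: [-1, 1, -1, 1, -1, 1, -1, 1].
Row 6 of H: [1, 1, 1, -1, -1, 1, 1, -1].
(H·H^T)[2][2] = Σ_j H[2][j]·H[2][j] = (-1)² + (1)² + (1)² + (-1)² + (1)² + (-1)² + (-1)² + (1)² = 1 + 1 + 1 + 1 + 1 + 1 + 1 + 1 = 8.
(H·H^T)[4][6] = Σ_j H[4][j]·H[6][j] = (-1)·(1) + (1)·(1) + (-1)·(1) + (1)·(-1) + (-1)·(-1) + (1)·(1) + (-1)·(1) + (1)·(-1) = -1 + 1 + -1 + -1 + 1 + 1 + -1 + -1 = -2.
Rows 4 and 6 are not orthogonal (dot product = -2 ≠ 0), so H is not a Hadamard matrix.

(2,2) entry = 8; (4,6) entry = -2.


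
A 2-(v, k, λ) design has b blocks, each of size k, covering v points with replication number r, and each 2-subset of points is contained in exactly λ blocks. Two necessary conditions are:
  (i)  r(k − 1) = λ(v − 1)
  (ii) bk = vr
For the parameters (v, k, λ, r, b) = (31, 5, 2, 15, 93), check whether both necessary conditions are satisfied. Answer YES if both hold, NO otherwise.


Condition (i): r(k − 1) = 15·4 = 60; λ(v − 1) = 2·30 = 60. Match? YES.
Condition (ii): bk = 93·5 = 465; vr = 31·15 = 465. Match? YES.
Both conditions hold? YES.

YES


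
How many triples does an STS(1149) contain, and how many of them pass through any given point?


An STS(v) is a 2-(v, 3, 1) BIBD: block size k = 3, λ = 1.
Replication: r(k − 1) = λ(v − 1) ⇒ r·2 = 1149 − 1 = 1148 ⇒ r = 574.
Block count: b = v(v − 1)/6 = 1149·1148/6 = 1319052/6 = 219842.

r = 574, b = 219842.


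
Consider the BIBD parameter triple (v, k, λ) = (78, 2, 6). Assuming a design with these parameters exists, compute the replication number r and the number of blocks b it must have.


Any 2-(v, k, λ) BIBD satisfies two necessary conditions:
  (i)  Each point sits in r blocks, and counting incidences through any fixed point gives r(k − 1) = λ(v − 1), so r = λ(v − 1)/(k − 1).
  (ii) Total incidences bk = vr, so b = vr/k.
Step 1: r = λ(v − 1)/(k − 1) = 6·(78 − 1)/(2 − 1) = 6·77/1 = 462/1 = 462.
Step 2: b = vr/k = 78·462/2 = 36036/2 = 18018.
Check integrality: r = 462 ∈ Z ✓, b = 18018 ∈ Z ✓.
(These identities are necessary conditions: they determine r and b for any design with these parameters, but do not by themselves prove that one exists.)

r = 462, b = 18018.


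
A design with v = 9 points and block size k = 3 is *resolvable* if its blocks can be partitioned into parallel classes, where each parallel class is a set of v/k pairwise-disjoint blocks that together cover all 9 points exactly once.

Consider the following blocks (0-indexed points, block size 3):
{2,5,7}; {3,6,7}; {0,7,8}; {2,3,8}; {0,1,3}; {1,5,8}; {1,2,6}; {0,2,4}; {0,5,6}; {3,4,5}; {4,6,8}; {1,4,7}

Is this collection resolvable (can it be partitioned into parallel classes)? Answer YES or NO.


v = 9, block size k = 3, number of blocks = 12.
For resolvability, blocks must partition into parallel classes of size v/k = 3.
Total blocks must therefore be a multiple of 3: 12 = 3·4 + 0 ⇒ divisible ✓.
Greedy packing gives 4 candidate class(es). Each should be a full parallel class (size 3, covers all 9 points).
  Class 1 (3 blocks): {2,5,7}; {0,1,3}; {4,6,8}. Points covered: [0, 1, 2, 3, 4, 5, 6, 7, 8].
  Class 2 (3 blocks): {3,6,7}; {1,5,8}; {0,2,4}. Points covered: [0, 1, 2, 3, 4, 5, 6, 7, 8].
  Class 3 (3 blocks): {0,7,8}; {1,2,6}; {3,4,5}. Points covered: [0, 1, 2, 3, 4, 5, 6, 7, 8].
  Class 4 (3 blocks): {2,3,8}; {0,5,6}; {1,4,7}. Points covered: [0, 1, 2, 3, 4, 5, 6, 7, 8].
All classes full (size 3)? YES. All classes cover every point? YES.
Resolvable? YES.

YES


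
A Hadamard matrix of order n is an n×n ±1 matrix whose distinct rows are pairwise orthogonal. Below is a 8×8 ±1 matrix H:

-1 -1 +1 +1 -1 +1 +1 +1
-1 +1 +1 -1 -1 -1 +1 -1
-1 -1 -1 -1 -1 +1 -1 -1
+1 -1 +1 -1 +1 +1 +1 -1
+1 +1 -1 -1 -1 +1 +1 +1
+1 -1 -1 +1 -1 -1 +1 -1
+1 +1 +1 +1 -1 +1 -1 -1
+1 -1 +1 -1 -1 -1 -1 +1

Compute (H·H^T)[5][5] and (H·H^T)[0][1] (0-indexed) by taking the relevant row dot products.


Row 0 of H: [-1, -1, 1, 1, -1, 1, 1, 1].
Row 1 of H: [-1, 1, 1, -1, -1, -1, 1, -1].
Row 5 of H: [1, -1, -1, 1, -1, -1, 1, -1].
(H·H^T)[5][5] = Σ_j H[5][j]·H[5][j] = (1)² + (-1)² + (-1)² + (1)² + (-1)² + (-1)² + (1)² + (-1)² = 1 + 1 + 1 + 1 + 1 + 1 + 1 + 1 = 8.
(H·H^T)[0][1] = Σ_j H[0][j]·H[1][j] = (-1)·(-1) + (-1)·(1) + (1)·(1) + (1)·(-1) + (-1)·(-1) + (1)·(-1) + (1)·(1) + (1)·(-1) = 1 + -1 + 1 + -1 + 1 + -1 + 1 + -1 = 0.
So rows 0 and 1 are orthogonal; the diagonal entry equals n = 8.

(5,5) entry = 8; (0,1) entry = 0.


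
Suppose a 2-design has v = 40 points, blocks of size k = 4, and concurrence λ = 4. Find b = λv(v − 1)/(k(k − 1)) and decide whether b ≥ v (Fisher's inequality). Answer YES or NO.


r = λ(v − 1)/(k − 1) = 4·39/3 = 52.
b = vr/k = 40·52/4 = 520.
Fisher's inequality: b ≥ v ⇔ 520 ≥ 40? YES.

YES


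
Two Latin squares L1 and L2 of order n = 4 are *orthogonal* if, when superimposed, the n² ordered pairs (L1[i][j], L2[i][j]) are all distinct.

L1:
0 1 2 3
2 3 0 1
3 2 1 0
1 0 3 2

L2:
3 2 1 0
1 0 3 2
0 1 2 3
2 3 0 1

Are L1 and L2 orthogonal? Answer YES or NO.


Form the n² = 16 superimposed pairs (L1[i][j], L2[i][j]), row by row (rows and columns indexed from 0):
row 0: (0,3) (1,2) (2,1) (3,0)
row 1: (2,1) (3,0) (0,3) (1,2)
row 2: (3,0) (2,1) (1,2) (0,3)
row 3: (1,2) (0,3) (3,0) (2,1)
Orthogonality requires all 16 pairs distinct.
But the pair (2,1) repeats: cell (0,2) has L1 = 2, L2 = 1, and cell (1,0) has L1 = 2, L2 = 1.
A repeated pair means some other pair never occurs (only 4 distinct pairs out of 16), so the squares are not orthogonal.
Conclusion: NO.

NO


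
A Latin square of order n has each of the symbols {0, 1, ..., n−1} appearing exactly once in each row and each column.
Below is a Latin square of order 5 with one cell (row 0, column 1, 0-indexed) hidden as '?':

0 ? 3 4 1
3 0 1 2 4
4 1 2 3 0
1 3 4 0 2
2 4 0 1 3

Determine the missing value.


Row 0 contains symbols [0, 1, 3, 4] — missing [2].
Column 1 contains symbols [0, 1, 3, 4] — missing [2].
The missing symbol must appear in both missing sets; intersection = [2].
Therefore the hidden value is 2.

Missing value = 2.


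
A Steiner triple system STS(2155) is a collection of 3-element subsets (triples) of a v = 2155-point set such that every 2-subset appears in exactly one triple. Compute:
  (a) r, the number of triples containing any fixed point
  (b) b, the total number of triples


An STS(v) is a 2-(v, 3, 1) BIBD: block size k = 3, λ = 1.
Replication: r(k − 1) = λ(v − 1) ⇒ r·2 = 2155 − 1 = 2154 ⇒ r = 1077.
Block count: bk = vr ⇒ b·3 = 2155·1077 = 2320935 ⇒ b = 773645.
(Check via b = v(v − 1)/6 = 2155·2154/6 = 4641870/6 = 773645.)

r = 1077, b = 773645.


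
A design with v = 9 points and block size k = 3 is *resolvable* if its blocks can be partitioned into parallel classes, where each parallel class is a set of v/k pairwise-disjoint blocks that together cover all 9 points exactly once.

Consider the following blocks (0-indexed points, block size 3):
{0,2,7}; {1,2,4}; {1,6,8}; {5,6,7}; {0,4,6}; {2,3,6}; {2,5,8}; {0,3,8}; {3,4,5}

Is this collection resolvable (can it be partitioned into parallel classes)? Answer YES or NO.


v = 9, block size k = 3, number of blocks = 9.
For resolvability, blocks must partition into parallel classes of size v/k = 3.
Total blocks must therefore be a multiple of 3: 9 = 3·3 + 0 ⇒ divisible ✓.
Consider block {0,4,6}. The only other block(s) in the collection disjoint from it are {2,5,8} — just 1 block(s). Any parallel class containing {0,4,6} would need 2 other blocks each disjoint from it, so no parallel class of size 3 can contain {0,4,6}.
Since every block must belong to some parallel class in a resolution, the collection cannot be partitioned into parallel classes.
Resolvable? NO.

NO


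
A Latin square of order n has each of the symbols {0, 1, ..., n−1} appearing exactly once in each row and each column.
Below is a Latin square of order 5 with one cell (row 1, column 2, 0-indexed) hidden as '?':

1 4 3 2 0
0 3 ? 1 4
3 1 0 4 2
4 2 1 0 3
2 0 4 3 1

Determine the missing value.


Row 1 contains symbols [0, 1, 3, 4] — missing [2].
Column 2 contains symbols [0, 1, 3, 4] — missing [2].
The missing symbol must appear in both missing sets; intersection = [2].
Therefore the hidden value is 2.

Missing value = 2.


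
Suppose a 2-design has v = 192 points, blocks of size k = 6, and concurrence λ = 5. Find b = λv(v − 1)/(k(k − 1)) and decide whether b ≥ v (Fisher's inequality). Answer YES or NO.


b = λv(v − 1)/(k(k − 1)) = 5·192·191/(6·5) = 183360/30 = 6112.
Compare with v = 192: b ≥ v, so Fisher's inequality holds.

YES


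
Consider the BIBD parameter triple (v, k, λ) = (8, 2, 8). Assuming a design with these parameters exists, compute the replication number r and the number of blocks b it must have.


Any 2-(v, k, λ) BIBD satisfies two necessary conditions:
  (i)  Each point sits in r blocks, and counting incidences through any fixed point gives r(k − 1) = λ(v − 1), so r = λ(v − 1)/(k − 1).
  (ii) Total incidences bk = vr, so b = vr/k.
Step 1: r = λ(v − 1)/(k − 1) = 8·(8 − 1)/(2 − 1) = 8·7/1 = 56/1 = 56.
Step 2: b = vr/k = 8·56/2 = 448/2 = 224.
Check integrality: r = 56 ∈ Z ✓, b = 224 ∈ Z ✓.
(These identities are necessary conditions: they determine r and b for any design with these parameters, but do not by themselves prove that one exists.)

r = 56, b = 224.


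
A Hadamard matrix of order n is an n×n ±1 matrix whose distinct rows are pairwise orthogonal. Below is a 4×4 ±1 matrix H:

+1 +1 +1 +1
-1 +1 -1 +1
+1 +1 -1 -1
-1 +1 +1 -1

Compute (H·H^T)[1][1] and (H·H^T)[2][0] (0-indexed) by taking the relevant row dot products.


Row 0 of H: [1, 1, 1, 1].
Row 1 of H: [-1, 1, -1, 1].
Row 2 of H: [1, 1, -1, -1].
(H·H^T)[1][1] = Σ_j H[1][j]·H[1][j] = (-1)² + (1)² + (-1)² + (1)² = 1 + 1 + 1 + 1 = 4.
(H·H^T)[2][0] = Σ_j H[2][j]·H[0][j] = (1)·(1) + (1)·(1) + (-1)·(1) + (-1)·(1) = 1 + 1 + -1 + -1 = 0.
So rows 2 and 0 are orthogonal; the diagonal entry equals n = 4.

(1,1) entry = 4; (2,0) entry = 0.


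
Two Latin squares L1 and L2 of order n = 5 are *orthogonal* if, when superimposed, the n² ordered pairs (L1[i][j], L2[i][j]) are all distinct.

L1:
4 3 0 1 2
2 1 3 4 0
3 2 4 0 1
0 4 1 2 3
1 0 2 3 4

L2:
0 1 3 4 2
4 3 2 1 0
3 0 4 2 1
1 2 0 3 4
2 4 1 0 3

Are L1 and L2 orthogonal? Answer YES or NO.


Form the n² = 25 superimposed pairs (L1[i][j], L2[i][j]), row by row (rows and columns indexed from 0):
row 0: (4,0) (3,1) (0,3) (1,4) (2,2)
row 1: (2,4) (1,3) (3,2) (4,1) (0,0)
row 2: (3,3) (2,0) (4,4) (0,2) (1,1)
row 3: (0,1) (4,2) (1,0) (2,3) (3,4)
row 4: (1,2) (0,4) (2,1) (3,0) (4,3)
Orthogonality requires all 25 pairs distinct.
Check by first coordinate: for each symbol s of L1, list the L2 entries in the n cells where L1 = s; they must all differ.
  L1 = 0: L2 entries (in reading order) 3, 0, 2, 1, 4 — all 5 distinct ✓
  L1 = 1: L2 entries (in reading order) 4, 3, 1, 0, 2 — all 5 distinct ✓
  L1 = 2: L2 entries (in reading order) 2, 4, 0, 3, 1 — all 5 distinct ✓
  L1 = 3: L2 entries (in reading order) 1, 2, 3, 4, 0 — all 5 distinct ✓
  L1 = 4: L2 entries (in reading order) 0, 1, 4, 2, 3 — all 5 distinct ✓
Every symbol of L1 meets every symbol of L2 exactly once, so all 25 pairs are distinct (25 of 25).
Conclusion: YES.

YES


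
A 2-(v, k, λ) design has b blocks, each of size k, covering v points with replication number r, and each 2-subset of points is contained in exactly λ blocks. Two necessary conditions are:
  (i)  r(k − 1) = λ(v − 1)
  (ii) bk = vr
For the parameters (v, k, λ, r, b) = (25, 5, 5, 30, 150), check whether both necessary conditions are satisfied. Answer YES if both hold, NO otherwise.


Condition (i): r(k − 1) = 30·4 = 120; λ(v − 1) = 5·24 = 120. Match? YES.
Condition (ii): bk = 150·5 = 750; vr = 25·30 = 750. Match? YES.
Both conditions hold? YES.

YES


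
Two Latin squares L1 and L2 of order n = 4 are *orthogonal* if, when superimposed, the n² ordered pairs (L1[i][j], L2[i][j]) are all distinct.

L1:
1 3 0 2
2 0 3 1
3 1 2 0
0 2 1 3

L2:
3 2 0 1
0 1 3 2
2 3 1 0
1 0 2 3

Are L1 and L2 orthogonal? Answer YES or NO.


Form the n² = 16 superimposed pairs (L1[i][j], L2[i][j]), row by row (rows and columns indexed from 0):
row 0: (1,3) (3,2) (0,0) (2,1)
row 1: (2,0) (0,1) (3,3) (1,2)
row 2: (3,2) (1,3) (2,1) (0,0)
row 3: (0,1) (2,0) (1,2) (3,3)
Orthogonality requires all 16 pairs distinct.
But the pair (3,2) repeats: cell (0,1) has L1 = 3, L2 = 2, and cell (2,0) has L1 = 3, L2 = 2.
A repeated pair means some other pair never occurs (only 8 distinct pairs out of 16), so the squares are not orthogonal.
Conclusion: NO.

NO


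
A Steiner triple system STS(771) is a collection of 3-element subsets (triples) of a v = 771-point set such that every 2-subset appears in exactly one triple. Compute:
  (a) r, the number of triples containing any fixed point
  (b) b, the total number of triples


An STS(v) is a 2-(v, 3, 1) BIBD: block size k = 3, λ = 1.
Replication: r(k − 1) = λ(v − 1) ⇒ r·2 = 771 − 1 = 770 ⇒ r = 385.
Block count: b = v(v − 1)/6 = 771·770/6 = 593670/6 = 98945.
(Check via bk = vr: 98945·3 = 296835 = 771·385 = 296835 ✓.)

r = 385, b = 98945.


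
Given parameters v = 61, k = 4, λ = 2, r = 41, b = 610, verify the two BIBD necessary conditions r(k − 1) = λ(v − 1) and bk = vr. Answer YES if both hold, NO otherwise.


Condition (i): r(k − 1) = 41·3 = 123; λ(v − 1) = 2·60 = 120. Match? NO.
Condition (ii): bk = 610·4 = 2440; vr = 61·41 = 2501. Match? NO.
Both conditions hold? NO.

NO


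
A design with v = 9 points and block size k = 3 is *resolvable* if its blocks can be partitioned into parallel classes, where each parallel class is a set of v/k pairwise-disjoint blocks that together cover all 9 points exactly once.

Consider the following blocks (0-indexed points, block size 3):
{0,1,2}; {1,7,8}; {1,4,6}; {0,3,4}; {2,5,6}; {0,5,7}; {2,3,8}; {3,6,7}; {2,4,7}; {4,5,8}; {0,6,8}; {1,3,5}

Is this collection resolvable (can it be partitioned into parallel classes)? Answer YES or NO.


v = 9, block size k = 3, number of blocks = 12.
For resolvability, blocks must partition into parallel classes of size v/k = 3.
Total blocks must therefore be a multiple of 3: 12 = 3·4 + 0 ⇒ divisible ✓.
Greedy packing gives 4 candidate class(es). Each should be a full parallel class (size 3, covers all 9 points).
  Class 1 (3 blocks): {0,1,2}; {3,6,7}; {4,5,8}. Points covered: [0, 1, 2, 3, 4, 5, 6, 7, 8].
  Class 2 (3 blocks): {1,7,8}; {0,3,4}; {2,5,6}. Points covered: [0, 1, 2, 3, 4, 5, 6, 7, 8].
  Class 3 (3 blocks): {1,4,6}; {0,5,7}; {2,3,8}. Points covered: [0, 1, 2, 3, 4, 5, 6, 7, 8].
  Class 4 (3 blocks): {2,4,7}; {0,6,8}; {1,3,5}. Points covered: [0, 1, 2, 3, 4, 5, 6, 7, 8].
All classes full (size 3)? YES. All classes cover every point? YES.
Resolvable? YES.

YES


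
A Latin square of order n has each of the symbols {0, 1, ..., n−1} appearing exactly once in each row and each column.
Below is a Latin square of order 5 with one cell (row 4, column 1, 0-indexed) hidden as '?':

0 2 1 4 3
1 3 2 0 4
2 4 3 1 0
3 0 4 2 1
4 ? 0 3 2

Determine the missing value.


Row 4 contains symbols [0, 2, 3, 4] — missing [1].
Column 1 contains symbols [0, 2, 3, 4] — missing [1].
The missing symbol must appear in both missing sets; intersection = [1].
Therefore the hidden value is 1.

Missing value = 1.


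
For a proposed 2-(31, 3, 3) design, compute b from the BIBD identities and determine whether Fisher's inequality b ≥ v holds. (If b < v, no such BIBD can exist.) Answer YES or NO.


r = λ(v − 1)/(k − 1) = 3·30/2 = 45.
b = vr/k = 31·45/3 = 465.
Fisher's inequality: b ≥ v ⇔ 465 ≥ 31? YES.

YES


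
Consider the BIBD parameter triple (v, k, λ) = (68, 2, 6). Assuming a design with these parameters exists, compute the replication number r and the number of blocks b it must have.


Any 2-(v, k, λ) BIBD satisfies two necessary conditions:
  (i)  Each point sits in r blocks, and counting incidences through any fixed point gives r(k − 1) = λ(v − 1), so r = λ(v − 1)/(k − 1).
  (ii) Total incidences bk = vr, so b = vr/k.
Step 1: r = λ(v − 1)/(k − 1) = 6·(68 − 1)/(2 − 1) = 6·67/1 = 402/1 = 402.
Step 2: b = vr/k = 68·402/2 = 27336/2 = 13668.
Check integrality: r = 402 ∈ Z ✓, b = 13668 ∈ Z ✓.
(These identities are necessary conditions: they determine r and b for any design with these parameters, but do not by themselves prove that one exists.)

r = 402, b = 13668.


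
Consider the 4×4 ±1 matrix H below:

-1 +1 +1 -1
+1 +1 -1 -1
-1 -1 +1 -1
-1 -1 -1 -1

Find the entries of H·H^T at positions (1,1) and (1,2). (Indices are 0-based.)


Row 1 of H: [1, 1, -1, -1].
Row 2 of H: [-1, -1, 1, -1].
(H·H^T)[1][1] = Σ_j H[1][j]·H[1][j] = (1)² + (1)² + (-1)² + (-1)² = 1 + 1 + 1 + 1 = 4.
(H·H^T)[1][2] = Σ_j H[1][j]·H[2][j] = (1)·(-1) + (1)·(-1) + (-1)·(1) + (-1)·(-1) = -1 + -1 + -1 + 1 = -2.
Rows 1 and 2 are not orthogonal (dot product = -2 ≠ 0), so H is not a Hadamard matrix.

(1,1) entry = 4; (1,2) entry = -2.


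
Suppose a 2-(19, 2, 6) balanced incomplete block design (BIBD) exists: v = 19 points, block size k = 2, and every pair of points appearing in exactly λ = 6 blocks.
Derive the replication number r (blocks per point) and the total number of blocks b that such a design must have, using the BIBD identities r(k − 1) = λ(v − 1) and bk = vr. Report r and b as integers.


Any 2-(v, k, λ) BIBD satisfies two necessary conditions:
  (i)  Each point sits in r blocks, and counting incidences through any fixed point gives r(k − 1) = λ(v − 1), so r = λ(v − 1)/(k − 1).
  (ii) Total incidences bk = vr, so b = vr/k.
Step 1: r = λ(v − 1)/(k − 1) = 6·(19 − 1)/(2 − 1) = 6·18/1 = 108/1 = 108.
Step 2: b = vr/k = 19·108/2 = 2052/2 = 1026.
Check integrality: r = 108 ∈ Z ✓, b = 1026 ∈ Z ✓.
(These identities are necessary conditions: they determine r and b for any design with these parameters, but do not by themselves prove that one exists.)

r = 108, b = 1026.


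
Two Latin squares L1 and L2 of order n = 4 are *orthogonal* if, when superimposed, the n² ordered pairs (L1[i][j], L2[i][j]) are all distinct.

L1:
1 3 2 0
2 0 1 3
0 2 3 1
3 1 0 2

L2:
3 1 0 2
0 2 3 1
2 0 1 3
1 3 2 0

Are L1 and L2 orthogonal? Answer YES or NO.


Form the n² = 16 superimposed pairs (L1[i][j], L2[i][j]), row by row (rows and columns indexed from 0):
row 0: (1,3) (3,1) (2,0) (0,2)
row 1: (2,0) (0,2) (1,3) (3,1)
row 2: (0,2) (2,0) (3,1) (1,3)
row 3: (3,1) (1,3) (0,2) (2,0)
Orthogonality requires all 16 pairs distinct.
But the pair (2,0) repeats: cell (0,2) has L1 = 2, L2 = 0, and cell (1,0) has L1 = 2, L2 = 0.
A repeated pair means some other pair never occurs (only 4 distinct pairs out of 16), so the squares are not orthogonal.
Conclusion: NO.

NO


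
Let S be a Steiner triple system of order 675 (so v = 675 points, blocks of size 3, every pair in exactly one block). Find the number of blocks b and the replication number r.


An STS(v) is a 2-(v, 3, 1) BIBD: block size k = 3, λ = 1.
Replication: r(k − 1) = λ(v − 1) ⇒ r·2 = 675 − 1 = 674 ⇒ r = 337.
Block count: bk = vr ⇒ b·3 = 675·337 = 227475 ⇒ b = 75825.

r = 337, b = 75825.


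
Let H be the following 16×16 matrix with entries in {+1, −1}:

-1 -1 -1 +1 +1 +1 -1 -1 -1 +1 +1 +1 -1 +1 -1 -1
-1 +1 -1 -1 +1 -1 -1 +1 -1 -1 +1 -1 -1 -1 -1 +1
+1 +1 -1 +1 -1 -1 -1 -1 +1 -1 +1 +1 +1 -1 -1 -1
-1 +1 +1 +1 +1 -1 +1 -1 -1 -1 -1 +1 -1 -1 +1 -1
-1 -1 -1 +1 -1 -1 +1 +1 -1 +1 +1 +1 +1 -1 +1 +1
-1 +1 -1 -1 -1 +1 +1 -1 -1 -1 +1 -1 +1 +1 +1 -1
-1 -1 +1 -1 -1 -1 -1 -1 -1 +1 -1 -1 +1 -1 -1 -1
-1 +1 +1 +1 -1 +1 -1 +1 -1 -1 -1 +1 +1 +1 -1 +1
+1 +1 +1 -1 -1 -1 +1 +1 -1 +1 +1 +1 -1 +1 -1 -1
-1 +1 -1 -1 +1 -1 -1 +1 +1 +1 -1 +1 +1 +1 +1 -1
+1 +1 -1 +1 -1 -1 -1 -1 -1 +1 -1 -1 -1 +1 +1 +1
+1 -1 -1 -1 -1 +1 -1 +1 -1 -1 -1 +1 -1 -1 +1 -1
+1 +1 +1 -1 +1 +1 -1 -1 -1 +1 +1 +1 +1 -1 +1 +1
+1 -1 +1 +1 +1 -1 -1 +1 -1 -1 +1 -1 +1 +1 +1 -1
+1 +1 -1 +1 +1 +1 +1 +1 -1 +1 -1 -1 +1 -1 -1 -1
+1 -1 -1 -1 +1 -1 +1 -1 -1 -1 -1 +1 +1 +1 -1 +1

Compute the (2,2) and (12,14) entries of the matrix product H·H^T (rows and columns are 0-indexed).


Row 2 of H: [1, 1, -1, 1, -1, -1, -1, -1, 1, -1, 1, 1, 1, -1, -1, -1].
Row 12 of H: [1, 1, 1, -1, 1, 1, -1, -1, -1, 1, 1, 1, 1, -1, 1, 1].
Row 14 of H: [1, 1, -1, 1, 1, 1, 1, 1, -1, 1, -1, -1, 1, -1, -1, -1].
(H·H^T)[2][2] = Σ_j H[2][j]·H[2][j] = (1)² + (1)² + (-1)² + (1)² + (-1)² + (-1)² + (-1)² + (-1)² + (1)² + (-1)² + (1)² + (1)² + (1)² + (-1)² + (-1)² + (-1)² = 1 + 1 + 1 + 1 + 1 + 1 + 1 + 1 + 1 + 1 + 1 + 1 + 1 + 1 + 1 + 1 = 16.
(H·H^T)[12][14] = Σ_j H[12][j]·H[14][j] = (1)·(1) + (1)·(1) + (1)·(-1) + (-1)·(1) + (1)·(1) + (1)·(1) + (-1)·(1) + (-1)·(1) + (-1)·(-1) + (1)·(1) + (1)·(-1) + (1)·(-1) + (1)·(1) + (-1)·(-1) + (1)·(-1) + (1)·(-1) = 1 + 1 + -1 + -1 + 1 + 1 + -1 + -1 + 1 + 1 + -1 + -1 + 1 + 1 + -1 + -1 = 0.
So rows 12 and 14 are orthogonal; the diagonal entry equals n = 16.

(2,2) entry = 16; (12,14) entry = 0.


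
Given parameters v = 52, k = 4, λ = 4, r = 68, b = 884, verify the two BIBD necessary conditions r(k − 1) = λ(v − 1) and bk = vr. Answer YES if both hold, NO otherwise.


Condition (i): r(k − 1) = 68·3 = 204; λ(v − 1) = 4·51 = 204. Match? YES.
Condition (ii): bk = 884·4 = 3536; vr = 52·68 = 3536. Match? YES.
Both conditions hold? YES.

YES


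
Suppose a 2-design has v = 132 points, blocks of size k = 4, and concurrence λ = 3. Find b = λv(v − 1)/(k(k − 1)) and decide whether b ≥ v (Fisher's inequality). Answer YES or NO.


b = λv(v − 1)/(k(k − 1)) = 3·132·131/(4·3) = 51876/12 = 4323.
Compare with v = 132: b ≥ v, so Fisher's inequality holds.

YES


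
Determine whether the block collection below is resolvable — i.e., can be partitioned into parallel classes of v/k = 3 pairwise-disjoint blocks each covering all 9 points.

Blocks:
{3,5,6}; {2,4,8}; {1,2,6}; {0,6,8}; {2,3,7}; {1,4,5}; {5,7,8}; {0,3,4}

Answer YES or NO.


v = 9, block size k = 3, number of blocks = 8.
For resolvability, blocks must partition into parallel classes of size v/k = 3.
Total blocks must therefore be a multiple of 3: 8 = 3·2 + 2 ⇒ not divisible ✗.
Resolvable? NO.

NO


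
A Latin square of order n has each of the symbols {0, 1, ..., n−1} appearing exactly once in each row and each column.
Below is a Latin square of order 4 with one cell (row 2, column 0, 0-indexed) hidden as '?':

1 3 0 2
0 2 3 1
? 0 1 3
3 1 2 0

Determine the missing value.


Row 2 contains symbols [0, 1, 3] — missing [2].
Column 0 contains symbols [0, 1, 3] — missing [2].
The missing symbol must appear in both missing sets; intersection = [2].
Therefore the hidden value is 2.

Missing value = 2.


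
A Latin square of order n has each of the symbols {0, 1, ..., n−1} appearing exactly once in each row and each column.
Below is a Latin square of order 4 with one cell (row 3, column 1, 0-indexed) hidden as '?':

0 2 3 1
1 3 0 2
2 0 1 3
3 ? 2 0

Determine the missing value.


Row 3 contains symbols [0, 2, 3] — missing [1].
Column 1 contains symbols [0, 2, 3] — missing [1].
The missing symbol must appear in both missing sets; intersection = [1].
Therefore the hidden value is 1.

Missing value = 1.


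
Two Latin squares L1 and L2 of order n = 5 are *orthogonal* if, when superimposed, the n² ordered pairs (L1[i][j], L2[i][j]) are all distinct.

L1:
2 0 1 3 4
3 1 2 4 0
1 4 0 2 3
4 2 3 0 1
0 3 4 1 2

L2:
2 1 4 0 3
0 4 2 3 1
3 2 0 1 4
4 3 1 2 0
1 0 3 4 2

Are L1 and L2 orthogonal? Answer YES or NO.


Form the n² = 25 superimposed pairs (L1[i][j], L2[i][j]), row by row (rows and columns indexed from 0):
row 0: (2,2) (0,1) (1,4) (3,0) (4,3)
row 1: (3,0) (1,4) (2,2) (4,3) (0,1)
row 2: (1,3) (4,2) (0,0) (2,1) (3,4)
row 3: (4,4) (2,3) (3,1) (0,2) (1,0)
row 4: (0,1) (3,0) (4,3) (1,4) (2,2)
Orthogonality requires all 25 pairs distinct.
But the pair (3,0) repeats: cell (0,3) has L1 = 3, L2 = 0, and cell (1,0) has L1 = 3, L2 = 0.
A repeated pair means some other pair never occurs (only 15 distinct pairs out of 25), so the squares are not orthogonal.
Conclusion: NO.

NO


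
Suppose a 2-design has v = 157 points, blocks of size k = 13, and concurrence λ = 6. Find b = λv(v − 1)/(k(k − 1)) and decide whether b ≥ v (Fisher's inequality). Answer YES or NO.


r = λ(v − 1)/(k − 1) = 6·156/12 = 78.
b = vr/k = 157·78/13 = 942.
Fisher's inequality: b ≥ v ⇔ 942 ≥ 157? YES.

YES


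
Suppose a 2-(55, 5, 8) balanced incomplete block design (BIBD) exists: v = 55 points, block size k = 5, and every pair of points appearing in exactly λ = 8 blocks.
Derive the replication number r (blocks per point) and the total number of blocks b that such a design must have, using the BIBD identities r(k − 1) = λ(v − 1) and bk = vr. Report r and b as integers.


Any 2-(v, k, λ) BIBD satisfies two necessary conditions:
  (i)  Each point sits in r blocks, and counting incidences through any fixed point gives r(k − 1) = λ(v − 1), so r = λ(v − 1)/(k − 1).
  (ii) Total incidences bk = vr, so b = vr/k.
Step 1: r = λ(v − 1)/(k − 1) = 8·(55 − 1)/(5 − 1) = 8·54/4 = 432/4 = 108.
Step 2: b = vr/k = 55·108/5 = 5940/5 = 1188.
Check integrality: r = 108 ∈ Z ✓, b = 1188 ∈ Z ✓.
(These identities are necessary conditions: they determine r and b for any design with these parameters, but do not by themselves prove that one exists.)

r = 108, b = 1188.


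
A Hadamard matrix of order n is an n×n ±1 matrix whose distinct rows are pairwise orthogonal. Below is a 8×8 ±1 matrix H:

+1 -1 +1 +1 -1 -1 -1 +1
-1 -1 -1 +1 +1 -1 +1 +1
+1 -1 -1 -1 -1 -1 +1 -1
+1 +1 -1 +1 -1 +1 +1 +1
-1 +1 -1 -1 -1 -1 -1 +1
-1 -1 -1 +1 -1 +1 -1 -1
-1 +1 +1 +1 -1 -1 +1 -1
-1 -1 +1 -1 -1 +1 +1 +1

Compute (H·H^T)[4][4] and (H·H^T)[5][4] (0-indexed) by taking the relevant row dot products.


Row 4 of H: [-1, 1, -1, -1, -1, -1, -1, 1].
Row 5 of H: [-1, -1, -1, 1, -1, 1, -1, -1].
(H·H^T)[4][4] = Σ_j H[4][j]·H[4][j] = (-1)² + (1)² + (-1)² + (-1)² + (-1)² + (-1)² + (-1)² + (1)² = 1 + 1 + 1 + 1 + 1 + 1 + 1 + 1 = 8.
(H·H^T)[5][4] = Σ_j H[5][j]·H[4][j] = (-1)·(-1) + (-1)·(1) + (-1)·(-1) + (1)·(-1) + (-1)·(-1) + (1)·(-1) + (-1)·(-1) + (-1)·(1) = 1 + -1 + 1 + -1 + 1 + -1 + 1 + -1 = 0.
So rows 5 and 4 are orthogonal; the diagonal entry equals n = 8.

(4,4) entry = 8; (5,4) entry = 0.


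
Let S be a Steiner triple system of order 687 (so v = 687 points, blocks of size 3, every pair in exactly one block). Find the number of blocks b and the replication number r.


An STS(v) is a 2-(v, 3, 1) BIBD: block size k = 3, λ = 1.
Replication: r(k − 1) = λ(v − 1) ⇒ r·2 = 687 − 1 = 686 ⇒ r = 343.
Block count: b = v(v − 1)/6 = 687·686/6 = 471282/6 = 78547.
(Check via bk = vr: 78547·3 = 235641 = 687·343 = 235641 ✓.)

r = 343, b = 78547.


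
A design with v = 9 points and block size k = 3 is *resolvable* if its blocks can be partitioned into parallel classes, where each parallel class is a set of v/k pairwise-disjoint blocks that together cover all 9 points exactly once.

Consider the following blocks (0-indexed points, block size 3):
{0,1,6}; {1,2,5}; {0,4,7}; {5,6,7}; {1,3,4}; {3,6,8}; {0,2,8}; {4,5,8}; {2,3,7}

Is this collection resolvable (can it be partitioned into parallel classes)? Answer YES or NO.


v = 9, block size k = 3, number of blocks = 9.
For resolvability, blocks must partition into parallel classes of size v/k = 3.
Total blocks must therefore be a multiple of 3: 9 = 3·3 + 0 ⇒ divisible ✓.
Greedy packing gives 3 candidate class(es). Each should be a full parallel class (size 3, covers all 9 points).
  Class 1 (3 blocks): {0,1,6}; {4,5,8}; {2,3,7}. Points covered: [0, 1, 2, 3, 4, 5, 6, 7, 8].
  Class 2 (3 blocks): {1,2,5}; {0,4,7}; {3,6,8}. Points covered: [0, 1, 2, 3, 4, 5, 6, 7, 8].
  Class 3 (3 blocks): {5,6,7}; {1,3,4}; {0,2,8}. Points covered: [0, 1, 2, 3, 4, 5, 6, 7, 8].
All classes full (size 3)? YES. All classes cover every point? YES.
Resolvable? YES.

YES


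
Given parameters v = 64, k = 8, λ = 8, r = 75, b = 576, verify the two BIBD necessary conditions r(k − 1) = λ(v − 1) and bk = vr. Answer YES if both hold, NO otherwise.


Condition (i): r(k − 1) = 75·7 = 525; λ(v − 1) = 8·63 = 504. Match? NO.
Condition (ii): bk = 576·8 = 4608; vr = 64·75 = 4800. Match? NO.
Both conditions hold? NO.

NO
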